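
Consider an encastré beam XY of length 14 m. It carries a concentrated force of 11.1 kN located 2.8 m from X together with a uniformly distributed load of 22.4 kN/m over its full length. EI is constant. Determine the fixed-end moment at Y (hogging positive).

M_Y = 370.8 kN·m

Take the two fixed-end moments M_X, M_Y as redundants; the released structure is the simple span XY.
On the primary (simply-supported) span, the end slopes from the loading are:
  at X: point load 11.1 at a = 2.8: Pab(L + b)/(6LEI) = 104.4/EI
  at Y: point load 11.1 at a = 2.8: Pab(L + a)/(6LEI) = 69.62/EI
  at X: UDL 22.4: wL³/(24EI) = 2561/EI
  at Y: UDL 22.4: wL³/(24EI) = 2561/EI
  θ_X0 = 2665/EI,  θ_Y0 = 2631/EI
Flexibility coefficients: a unit moment at one end gives L/(3EI) there and L/(6EI) at the far end, so f₁₁ = f₂₂ = 4.667/EI and f₁₂ = f₂₁ = 2.333/EI.
Compatibility — zero rotation at each built-in end:
  4.667 M_X + 2.333 M_Y = 2665
  2.333 M_X + 4.667 M_Y = 2631
Solving the pair gives M_X = 385.8 kN·m and M_Y = 370.8 kN·m (hogging).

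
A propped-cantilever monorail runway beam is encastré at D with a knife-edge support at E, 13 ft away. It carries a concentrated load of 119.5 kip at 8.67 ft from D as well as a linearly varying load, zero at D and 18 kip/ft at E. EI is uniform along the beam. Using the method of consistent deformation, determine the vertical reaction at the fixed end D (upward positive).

R_D = 110.1 kip

Choose R_E as the redundant. The primary structure is the cantilever fixed at D.
Primary-structure tip deflection at E by superposition:
  point load 119.5 at a = 8.67: Pa²(3L − a)/(6EI) = 45407/EI
  triangular load, peak 18 at the free end: 11w₀L⁴/(120EI) = 47126/EI
  δ_0 = 92533/EI
Flexibility coefficient — unit upward force at E: δ_{EE} = L³/(3EI) = 732.3/EI.
Compatibility at E: δ_0 − R_E·δ_{EE} = 0, so R_E = 92533/732.3 = 126.4 kip.
Vertical equilibrium: R_D = ΣP − R_E = 236.5 − 126.4 = 110.1 kip.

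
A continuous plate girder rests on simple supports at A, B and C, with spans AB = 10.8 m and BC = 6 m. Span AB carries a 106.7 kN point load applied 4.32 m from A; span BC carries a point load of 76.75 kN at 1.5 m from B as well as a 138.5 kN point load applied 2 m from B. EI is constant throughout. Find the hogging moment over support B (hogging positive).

M_B = 206.4 kN·m

Insert a hinge at B; M_B is the redundant, and each span becomes simply supported.
End slopes at the hinge B, treating each span as simply supported:
  span AB: point load 106.7 at a = 4.32: Pab(L + a)/(6LEI) = 696.9/EI
  span BC: point load 76.75 at a = 1.5: Pab(L + b)/(6LEI) = 151.1/EI
  span BC: point load 138.5 at a = 2: Pab(L + b)/(6LEI) = 307.8/EI
  relative rotation θ_0 = (696.9 + 458.9)/EI = 1156/EI
A unit hogging moment at B produces rotation L₁/(3EI) + L₂/(3EI) = 5.6/EI.
Slope continuity at B: θ_0 = M_B·5.6/EI, so M_B = 1156/5.6 = 206.4 kN·m (hogging).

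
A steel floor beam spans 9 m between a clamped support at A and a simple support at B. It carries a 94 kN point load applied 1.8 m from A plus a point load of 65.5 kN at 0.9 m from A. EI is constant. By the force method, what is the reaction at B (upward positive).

Remove the prop at B; the released (primary) structure is a cantilever built in at A.
Free-end deflection of the primary structure under the applied loading (downward +):
  point load 94 at a = 1.8: Pa²(3L − a)/(6EI) = 1279/EI
  point load 65.5 at a = 0.9: Pa²(3L − a)/(6EI) = 230.8/EI
  δ_0 = 1510/EI
Tip deflection under a unit load at B: L³/(3EI) = 243/EI.
The prop prevents deflection at B: R_B = δ_0/δ_{BB} = 1510/243 = 6.214 kN.

R_B = 6.214 kN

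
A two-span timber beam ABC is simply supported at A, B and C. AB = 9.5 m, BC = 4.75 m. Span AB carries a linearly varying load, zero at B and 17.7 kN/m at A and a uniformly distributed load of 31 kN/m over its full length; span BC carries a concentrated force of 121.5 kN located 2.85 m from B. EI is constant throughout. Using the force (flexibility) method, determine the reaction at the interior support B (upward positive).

R_B = 327.3 kN

Release continuity at B by inserting a hinge; the redundant is the internal moment M_B. The primary structure is two simply-supported spans AB and BC.
Rotations at B on the released spans (each span's end-slope, ×1/EI):
  span AB: triangular load, peak 17.7: 7w₀L³/(360EI) = 295.1/EI
  span AB: UDL 31: wL³/(24EI) = 1107/EI
  span BC: point load 121.5 at a = 2.85: Pab(L + b)/(6LEI) = 153.5/EI
  relative rotation θ_0 = (1403 + 153.5)/EI = 1556/EI
A unit hogging moment at B produces rotation L₁/(3EI) + L₂/(3EI) = 4.75/EI.
Slope continuity at B: θ_0 = M_B·4.75/EI, so M_B = 1556/4.75 = 327.6 kN·m (hogging).
Span AB, ΣM about A with M_B applied at B: R_B^{AB}·9.5 = 1665 + 327.6, so R_B^{AB} = 209.8 kN and R_A = 378.6 − 209.8 = 168.8 kN.
Span BC, ΣM about C: R_B^{BC}·4.75 = 230.8 + 327.6, so R_B^{BC} = 117.6 kN and R_C = 121.5 − 117.6 = 3.934 kN.
R_B = 209.8 + 117.6 = 327.3 kN.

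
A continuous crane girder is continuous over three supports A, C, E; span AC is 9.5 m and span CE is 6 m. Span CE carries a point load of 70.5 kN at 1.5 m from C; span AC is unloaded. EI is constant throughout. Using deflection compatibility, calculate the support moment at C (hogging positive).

Release continuity at C by inserting a hinge; the redundant is the internal moment M_C. The primary structure is two simply-supported spans AC and CE.
Rotations at C on the released spans (each span's end-slope, ×1/EI):
  span CE: point load 70.5 at a = 1.5: Pab(L + b)/(6LEI) = 138.8/EI
  relative rotation θ_0 = (0 + 138.8)/EI = 138.8/EI
A unit hogging moment at C produces rotation L₁/(3EI) + L₂/(3EI) = 5.167/EI.
Slope continuity at C: θ_0 = M_C·5.167/EI, so M_C = 138.8/5.167 = 26.86 kN·m (hogging).

M_C = 26.86 kN·m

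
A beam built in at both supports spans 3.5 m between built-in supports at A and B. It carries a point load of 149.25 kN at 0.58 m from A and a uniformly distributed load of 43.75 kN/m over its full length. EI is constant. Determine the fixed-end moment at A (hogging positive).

M_A = 104.9 kN·m

Take the two fixed-end moments M_A, M_B as redundants; the released structure is the simple span AB.
End rotations of the released simple span under the applied load (×1/EI):
  at A: point load 149.25 at a = 0.58: Pab(L + b)/(6LEI) = 77.28/EI
  at B: point load 149.25 at a = 0.58: Pab(L + a)/(6LEI) = 49.11/EI
  at A: UDL 43.75: wL³/(24EI) = 78.16/EI
  at B: UDL 43.75: wL³/(24EI) = 78.16/EI
  θ_A0 = 155.4/EI,  θ_B0 = 127.3/EI
Flexibility coefficients: a unit moment at one end gives L/(3EI) there and L/(6EI) at the far end, so f₁₁ = f₂₂ = 1.167/EI and f₁₂ = f₂₁ = 0.5833/EI.
Compatibility — zero rotation at each built-in end:
  1.167 M_A + 0.5833 M_B = 155.4
  0.5833 M_A + 1.167 M_B = 127.3
Solving the pair gives M_A = 104.9 kN·m and M_B = 56.63 kN·m (hogging).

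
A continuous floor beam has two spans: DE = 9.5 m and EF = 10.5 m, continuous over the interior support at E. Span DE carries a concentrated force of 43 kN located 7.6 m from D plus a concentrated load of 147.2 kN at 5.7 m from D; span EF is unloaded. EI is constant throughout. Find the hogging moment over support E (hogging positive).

Take M_E as the redundant. Released structure: two simple spans DE and EF with a hinge at E.
Rotations at E on the released spans (each span's end-slope, ×1/EI):
  span DE: point load 43 at a = 7.6: Pab(L + a)/(6LEI) = 186.3/EI
  span DE: point load 147.2 at a = 5.7: Pab(L + a)/(6LEI) = 850.2/EI
  relative rotation θ_0 = (1037 + 0)/EI = 1037/EI
A unit hogging moment at E produces rotation L₁/(3EI) + L₂/(3EI) = 6.667/EI.
Compatibility: M_E·(L₁+L₂)/(3EI) = θ_0, giving M_E = 155.5 kN·m (hogging).

M_E = 155.5 kN·m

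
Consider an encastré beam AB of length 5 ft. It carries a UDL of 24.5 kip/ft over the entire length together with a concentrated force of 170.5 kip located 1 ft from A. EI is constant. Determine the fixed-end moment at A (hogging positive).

Take the two fixed-end moments M_A, M_B as redundants; the released structure is the simple span AB.
Simple-span end rotations at A and B under the given loads:
  at A: UDL 24.5: wL³/(24EI) = 127.6/EI
  at B: UDL 24.5: wL³/(24EI) = 127.6/EI
  at A: point load 170.5 at a = 1: Pab(L + b)/(6LEI) = 204.6/EI
  at B: point load 170.5 at a = 1: Pab(L + a)/(6LEI) = 136.4/EI
  θ_A0 = 332.2/EI,  θ_B0 = 264/EI
Flexibility coefficients: a unit moment at one end gives L/(3EI) there and L/(6EI) at the far end, so f₁₁ = f₂₂ = 1.667/EI and f₁₂ = f₂₁ = 0.8333/EI.
Compatibility — zero rotation at each built-in end:
  1.667 M_A + 0.8333 M_B = 332.2
  0.8333 M_A + 1.667 M_B = 264
Solving the pair gives M_A = 160.2 kip·ft and M_B = 78.32 kip·ft (hogging).

M_A = 160.2 kip·ft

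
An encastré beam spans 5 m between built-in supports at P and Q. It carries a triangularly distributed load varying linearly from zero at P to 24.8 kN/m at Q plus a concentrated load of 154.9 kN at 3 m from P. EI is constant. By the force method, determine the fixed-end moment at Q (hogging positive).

M_Q = 142.5 kN·m

Release both end moments; the primary structure is a simply-supported span PQ with redundants M_P and M_Q.
End rotations of the released simple span under the applied load (×1/EI):
  at P: triangular load, peak 24.8: 7w₀L³/(360EI) = 60.28/EI
  at Q: triangular load, peak 24.8: w₀L³/(45EI) = 68.89/EI
  at P: point load 154.9 at a = 3: Pab(L + b)/(6LEI) = 216.9/EI
  at Q: point load 154.9 at a = 3: Pab(L + a)/(6LEI) = 247.8/EI
  θ_P0 = 277.1/EI,  θ_Q0 = 316.7/EI
Flexibility coefficients: a unit moment at one end gives L/(3EI) there and L/(6EI) at the far end, so f₁₁ = f₂₂ = 1.667/EI and f₁₂ = f₂₁ = 0.8333/EI.
Compatibility — zero rotation at each built-in end:
  1.667 M_P + 0.8333 M_Q = 277.1
  0.8333 M_P + 1.667 M_Q = 316.7
Solving the pair gives M_P = 95.02 kN·m and M_Q = 142.5 kN·m (hogging).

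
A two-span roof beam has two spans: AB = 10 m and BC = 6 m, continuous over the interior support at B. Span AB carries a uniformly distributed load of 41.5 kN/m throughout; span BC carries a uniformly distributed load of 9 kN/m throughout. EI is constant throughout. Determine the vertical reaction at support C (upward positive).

Insert a hinge at B; M_B is the redundant, and each span becomes simply supported.
End slopes at the hinge B, treating each span as simply supported:
  span AB: UDL 41.5: wL³/(24EI) = 1729/EI
  span BC: UDL 9: wL³/(24EI) = 81/EI
  relative rotation θ_0 = (1729 + 81)/EI = 1810/EI
A unit hogging moment at B produces rotation L₁/(3EI) + L₂/(3EI) = 5.333/EI.
Compatibility: M_B·(L₁+L₂)/(3EI) = θ_0, giving M_B = 339.4 kN·m (hogging).
Span BC, ΣM about C: R_B^{BC}·6 = 162 + 339.4, so R_B^{BC} = 83.57 kN and R_C = 54 − 83.57 = -29.57 kN.

R_C = -29.57 kN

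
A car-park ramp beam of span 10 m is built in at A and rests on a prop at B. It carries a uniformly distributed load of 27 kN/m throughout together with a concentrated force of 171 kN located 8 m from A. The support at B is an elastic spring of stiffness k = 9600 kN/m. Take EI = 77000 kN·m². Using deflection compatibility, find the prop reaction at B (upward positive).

R_B = 216.4 kN

Remove the prop at B; the released (primary) structure is a cantilever built in at A.
Free-end deflection of the primary structure under the applied loading (downward +):
  UDL 27: wL⁴/(8EI) = 33750/EI
  point load 171 at a = 8: Pa²(3L − a)/(6EI) = 40128/EI
  δ_0 = 73878/EI
Flexibility coefficient — unit upward force at B: δ_{BB} = L³/(3EI) = 333.3/EI.
With EI = 77000 kN·m²: δ_0 = 0.95945 m and δ_{BB} = 0.004329 m/kN.
Compatibility — the spring shortens by R_B/k under the reaction it provides: δ_0 − R_B·δ_{BB} = R_B/k. With 1/k = 0.000104 m/kN, R_B = δ_0 / (δ_{BB} + 1/k) = 0.95945 / (0.004329 + 0.000104) = 216.4 kN.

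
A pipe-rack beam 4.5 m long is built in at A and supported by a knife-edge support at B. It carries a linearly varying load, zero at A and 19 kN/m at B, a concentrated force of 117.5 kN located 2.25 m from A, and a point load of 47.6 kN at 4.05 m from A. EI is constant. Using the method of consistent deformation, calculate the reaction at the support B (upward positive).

R_B = 100.7 kN

Take the reaction at B as the redundant and release it; the primary structure is a cantilever fixed at A.
Deflection at B on the released cantilever, summing each load's contribution:
  triangular load, peak 19 at the free end: 11w₀L⁴/(120EI) = 714.2/EI
  point load 117.5 at a = 2.25: Pa²(3L − a)/(6EI) = 1115/EI
  point load 47.6 at a = 4.05: Pa²(3L − a)/(6EI) = 1230/EI
  δ_0 = 3059/EI
Tip deflection under a unit load at B: L³/(3EI) = 30.38/EI.
The prop prevents deflection at B: R_B = δ_0/δ_{BB} = 3059/30.38 = 100.7 kN.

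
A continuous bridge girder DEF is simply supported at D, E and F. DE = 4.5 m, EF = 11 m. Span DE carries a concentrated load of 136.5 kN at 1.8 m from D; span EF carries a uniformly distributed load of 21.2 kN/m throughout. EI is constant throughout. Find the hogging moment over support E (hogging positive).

M_E = 257.5 kN·m

Take M_E as the redundant. Released structure: two simple spans DE and EF with a hinge at E.
Discontinuity in slope at E on the released structure — sum the simple-span end rotations:
  span DE: point load 136.5 at a = 1.8: Pab(L + a)/(6LEI) = 154.8/EI
  span EF: UDL 21.2: wL³/(24EI) = 1176/EI
  relative rotation θ_0 = (154.8 + 1176)/EI = 1331/EI
A unit hogging moment at E produces rotation L₁/(3EI) + L₂/(3EI) = 5.167/EI.
Compatibility: M_E·(L₁+L₂)/(3EI) = θ_0, giving M_E = 257.5 kN·m (hogging).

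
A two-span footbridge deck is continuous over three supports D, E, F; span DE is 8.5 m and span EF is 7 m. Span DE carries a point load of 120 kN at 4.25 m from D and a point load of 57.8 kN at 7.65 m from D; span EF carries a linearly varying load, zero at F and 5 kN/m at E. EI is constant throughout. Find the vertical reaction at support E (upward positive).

R_E = 158.9 kN

Release continuity at E by inserting a hinge; the redundant is the internal moment M_E. The primary structure is two simply-supported spans DE and EF.
Rotations at E on the released spans (each span's end-slope, ×1/EI):
  span DE: point load 120 at a = 4.25: Pab(L + a)/(6LEI) = 541.9/EI
  span DE: point load 57.8 at a = 7.65: Pab(L + a)/(6LEI) = 119/EI
  span EF: triangular load, peak 5: w₀L³/(45EI) = 38.11/EI
  relative rotation θ_0 = (660.9 + 38.11)/EI = 699/EI
A unit hogging moment at E produces rotation L₁/(3EI) + L₂/(3EI) = 5.167/EI.
Compatibility: M_E·(L₁+L₂)/(3EI) = θ_0, giving M_E = 135.3 kN·m (hogging).
Span DE, ΣM about D with M_E applied at E: R_E^{DE}·8.5 = 952.2 + 135.3, so R_E^{DE} = 127.9 kN and R_D = 177.8 − 127.9 = 49.86 kN.
Span EF, ΣM about F: R_E^{EF}·7 = 81.67 + 135.3, so R_E^{EF} = 30.99 kN and R_F = 17.5 − 30.99 = -13.49 kN.
R_E = 127.9 + 30.99 = 158.9 kN.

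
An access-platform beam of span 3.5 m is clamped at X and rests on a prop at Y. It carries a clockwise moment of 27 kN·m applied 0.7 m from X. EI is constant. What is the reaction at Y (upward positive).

Remove the prop at Y; the released (primary) structure is a cantilever built in at X.
Primary-structure tip deflection at Y by superposition:
  clockwise couple 27 at a = 0.7: M₀a(2L − a)/(2EI) = 59.53/EI
Tip deflection under a unit load at Y: L³/(3EI) = 14.29/EI.
The prop prevents deflection at Y: R_Y = δ_0/δ_{YY} = 59.53/14.29 = 4.166 kN.

R_Y = 4.166 kN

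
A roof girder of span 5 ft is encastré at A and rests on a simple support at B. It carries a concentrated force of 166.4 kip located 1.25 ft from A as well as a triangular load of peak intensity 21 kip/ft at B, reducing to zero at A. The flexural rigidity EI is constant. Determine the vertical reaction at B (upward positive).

Release the roller at B. Primary structure: cantilever fixed at A.
Primary-structure tip deflection at B by superposition:
  point load 166.4 at a = 1.25: Pa²(3L − a)/(6EI) = 595.8/EI
  triangular load, peak 21 at the free end: 11w₀L⁴/(120EI) = 1203/EI
  δ_0 = 1799/EI
Tip deflection under a unit load at B: L³/(3EI) = 41.67/EI.
The prop prevents deflection at B: R_B = δ_0/δ_{BB} = 1799/41.67 = 43.17 kip.

R_B = 43.17 kip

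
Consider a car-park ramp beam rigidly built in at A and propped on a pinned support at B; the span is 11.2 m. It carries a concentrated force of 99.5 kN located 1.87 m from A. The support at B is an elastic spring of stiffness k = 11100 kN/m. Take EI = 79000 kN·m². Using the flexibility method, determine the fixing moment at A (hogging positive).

Choose R_B as the redundant. The primary structure is the cantilever fixed at A.
Deflection at B on the released cantilever, summing each load's contribution:
  point load 99.5 at a = 1.87: Pa²(3L − a)/(6EI) = 1840/EI
Flexibility coefficient — unit upward force at B: δ_{BB} = L³/(3EI) = 468.3/EI.
With EI = 79000 kN·m²: δ_0 = 0.023292 m and δ_{BB} = 0.005928 m/kN.
Compatibility — the spring shortens by R_B/k under the reaction it provides: δ_0 − R_B·δ_{BB} = R_B/k. With 1/k = 0.00009 m/kN, R_B = δ_0 / (δ_{BB} + 1/k) = 0.023292 / (0.005928 + 0.00009) = 3.87 kN.
Moment equilibrium about A: M_A = Σ(load moments about A) − R_B·L = 186.1 − 3.87×11.2 = 142.7 kN·m.

M_A = 142.7 kN·m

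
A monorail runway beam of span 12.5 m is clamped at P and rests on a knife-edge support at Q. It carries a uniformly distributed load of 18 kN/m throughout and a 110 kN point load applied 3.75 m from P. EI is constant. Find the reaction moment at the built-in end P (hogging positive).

Choose R_Q as the redundant. The primary structure is the cantilever fixed at P.
Downward deflection at the released point Q due to the loads:
  UDL 18: wL⁴/(8EI) = 54932/EI
  point load 110 at a = 3.75: Pa²(3L − a)/(6EI) = 8701/EI
  δ_0 = 63633/EI
Flexibility coefficient — unit upward force at Q: δ_{QQ} = L³/(3EI) = 651/EI.
The prop prevents deflection at Q: R_Q = δ_0/δ_{QQ} = 63633/651 = 97.74 kN.
Moment equilibrium about P: M_P = Σ(load moments about P) − R_Q·L = 1819 − 97.74×12.5 = 597 kN·m.

M_P = 597 kN·m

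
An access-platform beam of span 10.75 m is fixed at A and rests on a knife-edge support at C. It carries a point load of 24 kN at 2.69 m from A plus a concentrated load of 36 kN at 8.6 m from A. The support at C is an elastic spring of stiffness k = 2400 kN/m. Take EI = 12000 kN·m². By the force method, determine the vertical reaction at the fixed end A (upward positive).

Remove the prop at C; the released (primary) structure is a cantilever built in at A.
Free-end deflection of the primary structure under the applied loading (downward +):
  point load 24 at a = 2.69: Pa²(3L − a)/(6EI) = 855.6/EI
  point load 36 at a = 8.6: Pa²(3L − a)/(6EI) = 10495/EI
  δ_0 = 11351/EI
Tip deflection under a unit load at C: L³/(3EI) = 414.1/EI.
With EI = 12000 kN·m²: δ_0 = 0.94588 m and δ_{CC} = 0.034508 m/kN.
Compatibility — the spring shortens by R_C/k under the reaction it provides: δ_0 − R_C·δ_{CC} = R_C/k. With 1/k = 0.000417 m/kN, R_C = δ_0 / (δ_{CC} + 1/k) = 0.94588 / (0.034508 + 0.000417) = 27.08 kN.
Vertical equilibrium: R_A = ΣP − R_C = 60 − 27.08 = 32.92 kN.

R_A = 32.92 kN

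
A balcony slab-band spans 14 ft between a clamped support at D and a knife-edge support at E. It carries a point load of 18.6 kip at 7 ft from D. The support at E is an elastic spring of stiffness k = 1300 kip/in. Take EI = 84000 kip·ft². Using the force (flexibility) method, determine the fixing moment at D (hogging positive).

M_D = 49.3 kip·ft

Remove the prop at E; the released (primary) structure is a cantilever built in at D.
Free-end deflection of the primary structure under the applied loading (downward +):
  point load 18.6 at a = 7: Pa²(3L − a)/(6EI) = 5316/EI
Tip deflection under a unit load at E: L³/(3EI) = 914.7/EI.
With EI = 84000 kip·ft²: δ_0 = 0.063292 ft and δ_{EE} = 0.010889 ft/kip.
Compatibility — the spring shortens by R_E/k under the reaction it provides: δ_0 − R_E·δ_{EE} = R_E/k. With 1/k = 1/(1300×12) ft/kip = 0.000064 ft/kip, R_E = δ_0 / (δ_{EE} + 1/k) = 0.063292 / (0.010889 + 0.000064) = 5.778 kip.
Moment equilibrium about D: M_D = Σ(load moments about D) − R_E·L = 130.2 − 5.778×14 = 49.3 kip·ft.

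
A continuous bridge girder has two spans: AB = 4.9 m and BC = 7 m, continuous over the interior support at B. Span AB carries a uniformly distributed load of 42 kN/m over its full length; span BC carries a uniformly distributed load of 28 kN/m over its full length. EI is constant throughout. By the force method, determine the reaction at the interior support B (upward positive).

R_B = 253.9 kN

Release continuity at B by inserting a hinge; the redundant is the internal moment M_B. The primary structure is two simply-supported spans AB and BC.
End slopes at the hinge B, treating each span as simply supported:
  span AB: UDL 42: wL³/(24EI) = 205.9/EI
  span BC: UDL 28: wL³/(24EI) = 400.2/EI
  relative rotation θ_0 = (205.9 + 400.2)/EI = 606.1/EI
A unit hogging moment at B produces rotation L₁/(3EI) + L₂/(3EI) = 3.967/EI.
Compatibility: M_B·(L₁+L₂)/(3EI) = θ_0, giving M_B = 152.8 kN·m (hogging).
Span AB, ΣM about A with M_B applied at B: R_B^{AB}·4.9 = 504.2 + 152.8, so R_B^{AB} = 134.1 kN and R_A = 205.8 − 134.1 = 71.72 kN.
Span BC, ΣM about C: R_B^{BC}·7 = 686 + 152.8, so R_B^{BC} = 119.8 kN and R_C = 196 − 119.8 = 76.17 kN.
R_B = 134.1 + 119.8 = 253.9 kN.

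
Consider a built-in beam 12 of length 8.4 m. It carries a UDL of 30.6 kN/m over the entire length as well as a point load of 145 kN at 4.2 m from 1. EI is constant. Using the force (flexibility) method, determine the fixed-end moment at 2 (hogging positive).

M_2 = 332.2 kN·m

Release both end moments; the primary structure is a simply-supported span 12 with redundants M_1 and M_2.
End rotations of the released simple span under the applied load (×1/EI):
  at 1: UDL 30.6: wL³/(24EI) = 755.7/EI
  at 2: UDL 30.6: wL³/(24EI) = 755.7/EI
  at 1: point load 145 at a = 4.2: Pab(L + b)/(6LEI) = 639.5/EI
  at 2: point load 145 at a = 4.2: Pab(L + a)/(6LEI) = 639.5/EI
  θ_10 = 1395/EI,  θ_20 = 1395/EI
Flexibility coefficients: a unit moment at one end gives L/(3EI) there and L/(6EI) at the far end, so f₁₁ = f₂₂ = 2.8/EI and f₁₂ = f₂₁ = 1.4/EI.
Compatibility — zero rotation at each built-in end:
  2.8 M_1 + 1.4 M_2 = 1395
  1.4 M_1 + 2.8 M_2 = 1395
Solving the pair gives M_1 = 332.2 kN·m and M_2 = 332.2 kN·m (hogging).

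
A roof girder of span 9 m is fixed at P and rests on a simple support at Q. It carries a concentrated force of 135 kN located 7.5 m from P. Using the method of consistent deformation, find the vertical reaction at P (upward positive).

R_P = 33.44 kN

Choose R_Q as the redundant. The primary structure is the cantilever fixed at P.
Downward deflection at the released point Q due to the loads:
  point load 135 at a = 7.5: Pa²(3L − a)/(6EI) = 24680/EI
Flexibility coefficient — unit upward force at Q: δ_{QQ} = L³/(3EI) = 243/EI.
The prop prevents deflection at Q: R_Q = δ_0/δ_{QQ} = 24680/243 = 101.6 kN.
Vertical equilibrium: R_P = ΣP − R_Q = 135 − 101.6 = 33.44 kN.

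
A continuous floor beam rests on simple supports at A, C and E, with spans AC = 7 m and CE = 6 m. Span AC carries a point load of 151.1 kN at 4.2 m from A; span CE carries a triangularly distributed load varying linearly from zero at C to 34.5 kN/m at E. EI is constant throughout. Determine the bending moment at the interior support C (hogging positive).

Take M_C as the redundant. Released structure: two simple spans AC and CE with a hinge at C.
Discontinuity in slope at C on the released structure — sum the simple-span end rotations:
  span AC: point load 151.1 at a = 4.2: Pab(L + a)/(6LEI) = 473.8/EI
  span CE: triangular load, peak 34.5: 7w₀L³/(360EI) = 144.9/EI
  relative rotation θ_0 = (473.8 + 144.9)/EI = 618.7/EI
A unit hogging moment at C produces rotation L₁/(3EI) + L₂/(3EI) = 4.333/EI.
Slope continuity at C: θ_0 = M_C·4.333/EI, so M_C = 618.7/4.333 = 142.8 kN·m (hogging).

M_C = 142.8 kN·m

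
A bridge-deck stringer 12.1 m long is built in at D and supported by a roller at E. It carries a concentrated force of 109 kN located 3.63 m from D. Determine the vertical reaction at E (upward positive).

R_E = 13.24 kN

Remove the prop at E; the released (primary) structure is a cantilever built in at D.
Primary-structure tip deflection at E by superposition:
  point load 109 at a = 3.63: Pa²(3L − a)/(6EI) = 7821/EI
Flexibility coefficient — unit upward force at E: δ_{EE} = L³/(3EI) = 590.5/EI.
Compatibility at E: δ_0 − R_E·δ_{EE} = 0, so R_E = 7821/590.5 = 13.24 kN.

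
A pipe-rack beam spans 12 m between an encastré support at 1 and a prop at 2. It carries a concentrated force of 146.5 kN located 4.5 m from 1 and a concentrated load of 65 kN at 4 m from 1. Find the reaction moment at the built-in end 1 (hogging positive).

Choose R_2 as the redundant. The primary structure is the cantilever fixed at 1.
Downward deflection at the released point 2 due to the loads:
  point load 146.5 at a = 4.5: Pa²(3L − a)/(6EI) = 15575/EI
  point load 65 at a = 4: Pa²(3L − a)/(6EI) = 5547/EI
  δ_0 = 21121/EI
Tip deflection under a unit load at 2: L³/(3EI) = 576/EI.
Compatibility at 2: δ_0 − R_2·δ_{22} = 0, so R_2 = 21121/576 = 36.67 kN.
Moment equilibrium about 1: M_1 = Σ(load moments about 1) − R_2·L = 919.2 − 36.67×12 = 479.2 kN·m.

M_1 = 479.2 kN·m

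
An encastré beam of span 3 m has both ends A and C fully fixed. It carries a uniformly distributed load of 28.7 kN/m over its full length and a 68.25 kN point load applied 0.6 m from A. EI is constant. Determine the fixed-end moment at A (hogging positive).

Take the two fixed-end moments M_A, M_C as redundants; the released structure is the simple span AC.
On the primary (simply-supported) span, the end slopes from the loading are:
  at A: UDL 28.7: wL³/(24EI) = 32.29/EI
  at C: UDL 28.7: wL³/(24EI) = 32.29/EI
  at A: point load 68.25 at a = 0.6: Pab(L + b)/(6LEI) = 29.48/EI
  at C: point load 68.25 at a = 0.6: Pab(L + a)/(6LEI) = 19.66/EI
  θ_A0 = 61.77/EI,  θ_C0 = 51.94/EI
Flexibility coefficients: a unit moment at one end gives L/(3EI) there and L/(6EI) at the far end, so f₁₁ = f₂₂ = 1/EI and f₁₂ = f₂₁ = 0.5/EI.
Compatibility — zero rotation at each built-in end:
  1 M_A + 0.5 M_C = 61.77
  0.5 M_A + 1 M_C = 51.94
Solving the pair gives M_A = 47.73 kN·m and M_C = 28.08 kN·m (hogging).

M_A = 47.73 kN·m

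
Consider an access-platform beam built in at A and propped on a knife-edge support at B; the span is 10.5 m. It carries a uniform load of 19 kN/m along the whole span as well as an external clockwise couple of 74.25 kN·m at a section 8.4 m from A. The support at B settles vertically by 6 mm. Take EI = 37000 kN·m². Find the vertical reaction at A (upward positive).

Release the roller at B. Primary structure: cantilever fixed at A.
Downward deflection at the released point B due to the loads:
  UDL 19: wL⁴/(8EI) = 28868/EI
  clockwise couple 74.25 at a = 8.4: M₀a(2L − a)/(2EI) = 3929/EI
  δ_0 = 32798/EI
Flexibility coefficient — unit upward force at B: δ_{BB} = L³/(3EI) = 385.9/EI.
With EI = 37000 kN·m²: δ_0 = 0.88642 m and δ_{BB} = 0.010429 m/kN.
Compatibility — the beam at B must follow the support down by 0.006 m: δ_0 − R_B·δ_{BB} = 0.006, so R_B = (0.88642 − 0.006)/0.010429 = 84.42 kN.
Vertical equilibrium: R_A = ΣP − R_B = 199.5 − 84.42 = 115.1 kN.

R_A = 115.1 kN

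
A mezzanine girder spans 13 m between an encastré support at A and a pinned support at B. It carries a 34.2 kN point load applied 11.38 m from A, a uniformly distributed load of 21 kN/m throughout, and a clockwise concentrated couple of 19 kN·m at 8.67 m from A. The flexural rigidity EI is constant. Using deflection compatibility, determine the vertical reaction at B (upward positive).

R_B = 132.2 kN

Choose R_B as the redundant. The primary structure is the cantilever fixed at A.
Primary-structure tip deflection at B by superposition:
  point load 34.2 at a = 11.38: Pa²(3L − a)/(6EI) = 20388/EI
  UDL 21: wL⁴/(8EI) = 74973/EI
  clockwise couple 19 at a = 8.67: M₀a(2L − a)/(2EI) = 1427/EI
  δ_0 = 96788/EI
Tip deflection under a unit load at B: L³/(3EI) = 732.3/EI.
The prop prevents deflection at B: R_B = δ_0/δ_{BB} = 96788/732.3 = 132.2 kN.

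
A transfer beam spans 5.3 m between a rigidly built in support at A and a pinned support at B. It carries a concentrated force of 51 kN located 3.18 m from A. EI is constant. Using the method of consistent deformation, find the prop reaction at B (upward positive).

R_B = 22.03 kN

Release the roller at B. Primary structure: cantilever fixed at A.
Free-end deflection of the primary structure under the applied loading (downward +):
  point load 51 at a = 3.18: Pa²(3L − a)/(6EI) = 1093/EI
Flexibility coefficient — unit upward force at B: δ_{BB} = L³/(3EI) = 49.63/EI.
The prop prevents deflection at B: R_B = δ_0/δ_{BB} = 1093/49.63 = 22.03 kN.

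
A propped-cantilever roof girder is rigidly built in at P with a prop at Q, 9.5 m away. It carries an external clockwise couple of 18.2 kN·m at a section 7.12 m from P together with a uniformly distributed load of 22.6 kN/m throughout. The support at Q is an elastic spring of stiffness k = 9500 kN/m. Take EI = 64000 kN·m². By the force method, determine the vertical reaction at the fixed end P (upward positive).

Take the reaction at Q as the redundant and release it; the primary structure is a cantilever fixed at P.
Primary-structure tip deflection at Q by superposition:
  clockwise couple 18.2 at a = 7.12: M₀a(2L − a)/(2EI) = 769.7/EI
  UDL 22.6: wL⁴/(8EI) = 23010/EI
  δ_0 = 23780/EI
Tip deflection under a unit load at Q: L³/(3EI) = 285.8/EI.
With EI = 64000 kN·m²: δ_0 = 0.37156 m and δ_{QQ} = 0.004465 m/kN.
Compatibility — the spring shortens by R_Q/k under the reaction it provides: δ_0 − R_Q·δ_{QQ} = R_Q/k. With 1/k = 0.000105 m/kN, R_Q = δ_0 / (δ_{QQ} + 1/k) = 0.37156 / (0.004465 + 0.000105) = 81.29 kN.
Vertical equilibrium: R_P = ΣP − R_Q = 214.7 − 81.29 = 133.4 kN.

R_P = 133.4 kN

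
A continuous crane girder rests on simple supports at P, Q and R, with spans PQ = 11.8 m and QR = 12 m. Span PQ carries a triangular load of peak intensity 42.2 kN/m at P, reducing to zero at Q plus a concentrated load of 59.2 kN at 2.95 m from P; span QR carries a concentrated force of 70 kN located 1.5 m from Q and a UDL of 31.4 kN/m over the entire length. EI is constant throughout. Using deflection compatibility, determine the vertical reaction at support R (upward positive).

R_R = 152.2 kN

Take M_Q as the redundant. Released structure: two simple spans PQ and QR with a hinge at Q.
Discontinuity in slope at Q on the released structure — sum the simple-span end rotations:
  span PQ: triangular load, peak 42.2: 7w₀L³/(360EI) = 1348/EI
  span PQ: point load 59.2 at a = 2.95: Pab(L + a)/(6LEI) = 322/EI
  span QR: point load 70 at a = 1.5: Pab(L + b)/(6LEI) = 344.5/EI
  span QR: UDL 31.4: wL³/(24EI) = 2261/EI
  relative rotation θ_0 = (1670 + 2605)/EI = 4276/EI
A unit hogging moment at Q produces rotation L₁/(3EI) + L₂/(3EI) = 7.933/EI.
Compatibility: M_Q·(L₁+L₂)/(3EI) = θ_0, giving M_Q = 538.9 kN·m (hogging).
Span QR, ΣM about R: R_Q^{QR}·12 = 2996 + 538.9, so R_Q^{QR} = 294.6 kN and R_R = 446.8 − 294.6 = 152.2 kN.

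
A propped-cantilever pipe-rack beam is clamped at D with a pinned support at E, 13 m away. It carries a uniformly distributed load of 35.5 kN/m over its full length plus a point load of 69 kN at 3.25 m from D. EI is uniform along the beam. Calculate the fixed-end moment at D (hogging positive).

M_D = 897.1 kN·m

Take the reaction at E as the redundant and release it; the primary structure is a cantilever fixed at D.
Primary-structure tip deflection at E by superposition:
  UDL 35.5: wL⁴/(8EI) = 126739/EI
  point load 69 at a = 3.25: Pa²(3L − a)/(6EI) = 4343/EI
  δ_0 = 131082/EI
Tip deflection under a unit load at E: L³/(3EI) = 732.3/EI.
Compatibility at E: δ_0 − R_E·δ_{EE} = 0, so R_E = 131082/732.3 = 179 kN.
Moment equilibrium about D: M_D = Σ(load moments about D) − R_E·L = 3224 − 179×13 = 897.1 kN·m.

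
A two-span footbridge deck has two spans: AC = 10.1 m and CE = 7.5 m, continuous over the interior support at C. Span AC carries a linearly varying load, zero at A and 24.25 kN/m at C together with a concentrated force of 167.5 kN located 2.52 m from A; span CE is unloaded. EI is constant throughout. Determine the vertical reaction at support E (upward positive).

R_E = -27.76 kN

Insert a hinge at C; M_C is the redundant, and each span becomes simply supported.
End slopes at the hinge C, treating each span as simply supported:
  span AC: triangular load, peak 24.25: w₀L³/(45EI) = 555.2/EI
  span AC: point load 167.5 at a = 2.52: Pab(L + a)/(6LEI) = 666.3/EI
  relative rotation θ_0 = (1222 + 0)/EI = 1222/EI
A unit hogging moment at C produces rotation L₁/(3EI) + L₂/(3EI) = 5.867/EI.
Slope continuity at C: θ_0 = M_C·5.867/EI, so M_C = 1222/5.867 = 208.2 kN·m (hogging).
Span CE, ΣM about E: R_C^{CE}·7.5 = 0 + 208.2, so R_C^{CE} = 27.76 kN and R_E = 0 − 27.76 = -27.76 kN.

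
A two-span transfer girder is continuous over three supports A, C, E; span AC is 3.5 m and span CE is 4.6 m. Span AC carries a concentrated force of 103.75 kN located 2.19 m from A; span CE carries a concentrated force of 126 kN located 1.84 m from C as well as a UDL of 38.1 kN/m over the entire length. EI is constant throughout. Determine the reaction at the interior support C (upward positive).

R_C = 303.8 kN

Release continuity at C by inserting a hinge; the redundant is the internal moment M_C. The primary structure is two simply-supported spans AC and CE.
Rotations at C on the released spans (each span's end-slope, ×1/EI):
  span AC: point load 103.75 at a = 2.19: Pab(L + a)/(6LEI) = 80.65/EI
  span CE: point load 126 at a = 1.84: Pab(L + b)/(6LEI) = 170.6/EI
  span CE: UDL 38.1: wL³/(24EI) = 154.5/EI
  relative rotation θ_0 = (80.65 + 325.2)/EI = 405.8/EI
A unit hogging moment at C produces rotation L₁/(3EI) + L₂/(3EI) = 2.7/EI.
Compatibility: M_C·(L₁+L₂)/(3EI) = θ_0, giving M_C = 150.3 kN·m (hogging).
Span AC, ΣM about A with M_C applied at C: R_C^{AC}·3.5 = 227.2 + 150.3, so R_C^{AC} = 107.9 kN and R_A = 103.8 − 107.9 = -4.11 kN.
Span CE, ΣM about E: R_C^{CE}·4.6 = 750.9 + 150.3, so R_C^{CE} = 195.9 kN and R_E = 301.3 − 195.9 = 105.4 kN.
R_C = 107.9 + 195.9 = 303.8 kN.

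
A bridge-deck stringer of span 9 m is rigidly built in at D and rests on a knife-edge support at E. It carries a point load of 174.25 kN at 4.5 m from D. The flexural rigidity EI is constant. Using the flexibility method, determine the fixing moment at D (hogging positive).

M_D = 294 kN·m

Take the reaction at E as the redundant and release it; the primary structure is a cantilever fixed at D.
Free-end deflection of the primary structure under the applied loading (downward +):
  point load 174.25 at a = 4.5: Pa²(3L − a)/(6EI) = 13232/EI
Tip deflection under a unit load at E: L³/(3EI) = 243/EI.
Compatibility at E: δ_0 − R_E·δ_{EE} = 0, so R_E = 13232/243 = 54.45 kN.
Moment equilibrium about D: M_D = Σ(load moments about D) − R_E·L = 784.1 − 54.45×9 = 294 kN·m.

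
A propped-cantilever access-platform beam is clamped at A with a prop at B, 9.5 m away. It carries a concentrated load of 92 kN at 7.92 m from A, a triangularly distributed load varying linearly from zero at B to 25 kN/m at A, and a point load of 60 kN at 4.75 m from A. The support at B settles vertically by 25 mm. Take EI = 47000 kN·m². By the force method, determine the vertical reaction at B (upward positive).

Release the roller at B. Primary structure: cantilever fixed at A.
Deflection at B on the released cantilever, summing each load's contribution:
  point load 92 at a = 7.92: Pa²(3L − a)/(6EI) = 19794/EI
  triangular load, peak 25 at the fixed end: w₀L⁴/(30EI) = 6788/EI
  point load 60 at a = 4.75: Pa²(3L − a)/(6EI) = 5359/EI
  δ_0 = 31940/EI
Tip deflection under a unit load at B: L³/(3EI) = 285.8/EI.
With EI = 47000 kN·m²: δ_0 = 0.67958 m and δ_{BB} = 0.006081 m/kN.
Compatibility — the beam at B must follow the support down by 0.025 m: δ_0 − R_B·δ_{BB} = 0.025, so R_B = (0.67958 − 0.025)/0.006081 = 107.6 kN.

R_B = 107.6 kN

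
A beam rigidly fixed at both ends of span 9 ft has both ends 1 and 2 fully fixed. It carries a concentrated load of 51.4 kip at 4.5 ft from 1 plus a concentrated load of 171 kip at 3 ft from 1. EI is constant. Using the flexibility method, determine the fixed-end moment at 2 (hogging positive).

M_2 = 171.8 kip·ft

Release both end moments; the primary structure is a simply-supported span 12 with redundants M_1 and M_2.
Simple-span end rotations at 1 and 2 under the given loads:
  at 1: point load 51.4 at a = 4.5: Pab(L + b)/(6LEI) = 260.2/EI
  at 2: point load 51.4 at a = 4.5: Pab(L + a)/(6LEI) = 260.2/EI
  at 1: point load 171 at a = 3: Pab(L + b)/(6LEI) = 855/EI
  at 2: point load 171 at a = 3: Pab(L + a)/(6LEI) = 684/EI
  θ_10 = 1115/EI,  θ_20 = 944.2/EI
Flexibility coefficients: a unit moment at one end gives L/(3EI) there and L/(6EI) at the far end, so f₁₁ = f₂₂ = 3/EI and f₁₂ = f₂₁ = 1.5/EI.
Compatibility — zero rotation at each built-in end:
  3 M_1 + 1.5 M_2 = 1115
  1.5 M_1 + 3 M_2 = 944.2
Solving the pair gives M_1 = 285.8 kip·ft and M_2 = 171.8 kip·ft (hogging).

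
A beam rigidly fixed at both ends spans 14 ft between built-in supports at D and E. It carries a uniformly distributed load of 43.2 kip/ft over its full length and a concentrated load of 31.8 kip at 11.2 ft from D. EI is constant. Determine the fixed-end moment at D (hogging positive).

Release both end moments; the primary structure is a simply-supported span DE with redundants M_D and M_E.
On the primary (simply-supported) span, the end slopes from the loading are:
  at D: UDL 43.2: wL³/(24EI) = 4939/EI
  at E: UDL 43.2: wL³/(24EI) = 4939/EI
  at D: point load 31.8 at a = 11.2: Pab(L + b)/(6LEI) = 199.4/EI
  at E: point load 31.8 at a = 11.2: Pab(L + a)/(6LEI) = 299.2/EI
  θ_D0 = 5139/EI,  θ_E0 = 5238/EI
Flexibility coefficients: a unit moment at one end gives L/(3EI) there and L/(6EI) at the far end, so f₁₁ = f₂₂ = 4.667/EI and f₁₂ = f₂₁ = 2.333/EI.
Compatibility — zero rotation at each built-in end:
  4.667 M_D + 2.333 M_E = 5139
  2.333 M_D + 4.667 M_E = 5238
Solving the pair gives M_D = 719.8 kip·ft and M_E = 762.6 kip·ft (hogging).

M_D = 719.8 kip·ft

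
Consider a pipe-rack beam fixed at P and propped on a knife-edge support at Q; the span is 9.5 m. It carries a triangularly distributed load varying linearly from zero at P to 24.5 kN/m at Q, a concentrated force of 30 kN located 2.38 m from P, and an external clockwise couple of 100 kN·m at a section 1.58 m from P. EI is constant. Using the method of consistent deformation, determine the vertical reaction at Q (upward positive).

R_Q = 71.41 kN

Choose R_Q as the redundant. The primary structure is the cantilever fixed at P.
Free-end deflection of the primary structure under the applied loading (downward +):
  triangular load, peak 24.5 at the free end: 11w₀L⁴/(120EI) = 18292/EI
  point load 30 at a = 2.38: Pa²(3L − a)/(6EI) = 739.8/EI
  clockwise couple 100 at a = 1.58: M₀a(2L − a)/(2EI) = 1376/EI
  δ_0 = 20408/EI
Tip deflection under a unit load at Q: L³/(3EI) = 285.8/EI.
The prop prevents deflection at Q: R_Q = δ_0/δ_{QQ} = 20408/285.8 = 71.41 kN.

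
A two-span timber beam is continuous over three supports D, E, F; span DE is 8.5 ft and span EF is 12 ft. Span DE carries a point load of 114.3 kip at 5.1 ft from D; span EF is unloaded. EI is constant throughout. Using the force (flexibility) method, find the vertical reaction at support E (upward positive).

R_E = 84.12 kip

Release continuity at E by inserting a hinge; the redundant is the internal moment M_E. The primary structure is two simply-supported spans DE and EF.
End slopes at the hinge E, treating each span as simply supported:
  span DE: point load 114.3 at a = 5.1: Pab(L + a)/(6LEI) = 528.5/EI
  relative rotation θ_0 = (528.5 + 0)/EI = 528.5/EI
A unit hogging moment at E produces rotation L₁/(3EI) + L₂/(3EI) = 6.833/EI.
Slope continuity at E: θ_0 = M_E·6.833/EI, so M_E = 528.5/6.833 = 77.34 kip·ft (hogging).
Span DE, ΣM about D with M_E applied at E: R_E^{DE}·8.5 = 582.9 + 77.34, so R_E^{DE} = 77.68 kip and R_D = 114.3 − 77.68 = 36.62 kip.
Span EF, ΣM about F: R_E^{EF}·12 = 0 + 77.34, so R_E^{EF} = 6.445 kip and R_F = 0 − 6.445 = -6.445 kip.
R_E = 77.68 + 6.445 = 84.12 kip.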